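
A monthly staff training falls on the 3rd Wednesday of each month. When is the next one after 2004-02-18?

2004-03-17

February 2004 starts on a Sunday; its first Wednesday is the 4th, so the 3rd Wednesday is the 18th — 2004-02-18.
That is not after 2004-02-18, so look at March 2004.
March 2004 starts on a Monday; its first Wednesday is the 3rd, so the 3rd Wednesday is the 17th — 2004-03-17.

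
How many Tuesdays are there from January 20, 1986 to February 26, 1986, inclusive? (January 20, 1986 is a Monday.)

6

January 20, 1986 is a Monday; the first Tuesday on or after it is January 21, 1986 (1 day later).
From January 21, 1986 to February 26, 1986: 10 + 26 = 36 days (rest of January, February).
36 ÷ 7 = 5 full weeks with remainder 1, so 5 more Tuesdays after the first → 6.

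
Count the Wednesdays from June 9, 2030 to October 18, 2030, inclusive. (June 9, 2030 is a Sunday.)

19

June 9, 2030 is a Sunday; the first Wednesday on or after it is June 12, 2030 (3 days later).
From June 12, 2030 to October 18, 2030: 18 + 31 + 31 + 30 + 18 = 128 days (rest of June, July, August, September, October).
128 ÷ 7 = 18 full weeks with remainder 2, so 18 more Wednesdays after the first → 19.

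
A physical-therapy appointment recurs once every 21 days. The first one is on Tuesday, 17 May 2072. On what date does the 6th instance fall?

The 6th occurrence is 5 intervals after the first: 5 × 21 = 105 days after 17 May 2072.
May has 31 days — 14 days to the end of May leaves 91.
June has 30 days (61 left).
July has 31 days (30 left).
30 days into August → 30 August 2072.

30 August 2072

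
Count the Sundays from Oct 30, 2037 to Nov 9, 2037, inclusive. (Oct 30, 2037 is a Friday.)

2

Oct 30, 2037 is a Friday; the first Sunday on or after it is Nov 1, 2037 (2 days later).
From Nov 1, 2037 to Nov 9, 2037 is 9 − 1 = 8 days.
8 ÷ 7 = 1 full weeks with remainder 1, so 1 more Sundays after the first → 2.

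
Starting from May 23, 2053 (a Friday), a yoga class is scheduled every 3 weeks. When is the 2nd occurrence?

The 2nd occurrence is 1 interval after the first: 1 × 21 = 21 days after May 23, 2053.
May has 31 days — 8 days to the end of May leaves 13.
13 days into June → June 13, 2053.

June 13, 2053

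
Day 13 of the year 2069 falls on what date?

13 into January → January 13.

13 January 2069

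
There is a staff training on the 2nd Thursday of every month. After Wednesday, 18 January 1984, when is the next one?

9 February 1984

January 1984 starts on a Sunday; its first Thursday is the 5th, so the 2nd Thursday is the 12th — 12 January 1984.
That is not after 18 January 1984, so look at February 1984.
February 1984 starts on a Wednesday; its first Thursday is the 2nd, so the 2nd Thursday is the 9th — 9 February 1984.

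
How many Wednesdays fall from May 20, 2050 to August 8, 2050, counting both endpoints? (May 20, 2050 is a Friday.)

May 20, 2050 is a Friday; the first Wednesday on or after it is May 25, 2050 (5 days later).
From May 25, 2050 to August 8, 2050: 6 + 30 + 31 + 8 = 75 days (rest of May, June, July, August).
75 ÷ 7 = 10 full weeks with remainder 5, so 10 more Wednesdays after the first → 11.

11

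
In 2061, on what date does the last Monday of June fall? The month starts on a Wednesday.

2061-06-27

June 2061 begins on a Wednesday, so the first Monday is June 6 (5 days later).
June 2061 has 30 days. Adding weeks: 6, 13, 20, 27 — the last one ≤ 30 is the 27th.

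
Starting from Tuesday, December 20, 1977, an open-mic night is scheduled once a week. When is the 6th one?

January 24, 1978

The 6th occurrence is 5 intervals after the first: 5 × 7 = 35 days after December 20, 1977.
December has 31 days — 11 days to the end of December leaves 24.
24 days into January → January 24, 1978.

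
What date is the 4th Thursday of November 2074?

The first Thursday of November 2074 is November 1.
The 4th Thursday is 3 weeks later: 1 + 21 = 22.

22 November 2074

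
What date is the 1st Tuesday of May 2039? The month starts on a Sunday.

May 2039 begins on a Sunday, so the first Tuesday is May 3 (2 days later).

2039-05-03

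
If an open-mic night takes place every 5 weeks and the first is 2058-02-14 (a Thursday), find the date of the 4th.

2058-05-30

The 4th occurrence is 3 intervals after the first: 3 × 35 = 105 days after 2058-02-14.
February has 28 days — 14 days to the end of February leaves 91.
March has 31 days (60 left).
April has 30 days (30 left).
30 days into May → 2058-05-30.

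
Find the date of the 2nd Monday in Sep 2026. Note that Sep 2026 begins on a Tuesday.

Sep 14, 2026

Sep 2026 begins on a Tuesday, so the first Monday is Sep 7 (6 days later).
The 2nd Monday is 1 weeks later: 7 + 7 = 14.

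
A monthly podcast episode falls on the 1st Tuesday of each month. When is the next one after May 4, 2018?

May 2018 starts on a Tuesday, so its 1st Tuesday is May 1, 2018.
That is not after May 4, 2018, so look at Jun 2018.
Jun 2018 starts on a Friday, so its 1st Tuesday is Jun 5, 2018 (4 days in).

Jun 5, 2018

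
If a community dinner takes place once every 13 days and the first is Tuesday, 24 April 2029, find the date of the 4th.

The 4th occurrence is 3 intervals after the first: 3 × 13 = 39 days after 24 April 2029.
April has 30 days — 6 days to the end of April leaves 33.
May has 31 days (2 left).
2 days into June → 2 June 2029.

2 June 2029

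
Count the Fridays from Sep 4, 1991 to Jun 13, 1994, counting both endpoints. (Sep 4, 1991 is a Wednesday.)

145

Sep 4, 1991 is a Wednesday; the first Friday on or after it is Sep 6, 1991 (2 days later).
From Sep 6, 1991 to Jun 13, 1994: 116 + 366 + 365 + 164 = 1011 days (rest of 1991, 1992, 1993, to Jun 13, 1994 in 1994).
1011 ÷ 7 = 144 full weeks with remainder 3, so 144 more Fridays after the first → 145.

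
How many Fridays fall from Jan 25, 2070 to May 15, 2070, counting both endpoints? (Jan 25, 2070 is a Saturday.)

Jan 25, 2070 is a Saturday; the first Friday on or after it is Jan 31, 2070 (6 days later).
From Jan 31, 2070 to May 15, 2070: 0 + 28 + 31 + 30 + 15 = 104 days (rest of Jan, Feb, Mar, Apr, May).
104 ÷ 7 = 14 full weeks with remainder 6, so 14 more Fridays after the first → 15.

15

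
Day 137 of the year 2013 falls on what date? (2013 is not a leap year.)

January has 31 days (137 − 31 = 106 remain).
February has 28 days (106 − 28 = 78 remain).
March has 31 days (78 − 31 = 47 remain).
April has 30 days (47 − 30 = 17 remain).
17 into May → May 17.

May 17, 2013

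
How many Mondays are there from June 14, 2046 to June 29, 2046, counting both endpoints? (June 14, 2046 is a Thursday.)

2

June 14, 2046 is a Thursday; the first Monday on or after it is June 18, 2046 (4 days later).
From June 18, 2046 to June 29, 2046 is 29 − 18 = 11 days.
11 ÷ 7 = 1 full weeks with remainder 4, so 1 more Mondays after the first → 2.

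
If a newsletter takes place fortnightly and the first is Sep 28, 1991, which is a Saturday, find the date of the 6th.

Dec 7, 1991

The 6th occurrence is 5 intervals after the first: 5 × 14 = 70 days after Sep 28, 1991.
Sep has 30 days — 2 days to the end of Sep leaves 68.
Oct has 31 days (37 left).
Nov has 30 days (7 left).
7 days into Dec → Dec 7, 1991.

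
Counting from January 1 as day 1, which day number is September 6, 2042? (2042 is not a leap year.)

249

Days in months before September: 31 + 28 + 31 + 30 + 31 + 30 + 31 + 31 = 243.
Plus 6 days into September → day 249.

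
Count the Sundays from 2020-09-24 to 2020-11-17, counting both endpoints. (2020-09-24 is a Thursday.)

2020-09-24 is a Thursday; the first Sunday on or after it is 2020-09-27 (3 days later).
From 2020-09-27 to 2020-11-17: 3 + 31 + 17 = 51 days (rest of September, October, November).
51 ÷ 7 = 7 full weeks with remainder 2, so 7 more Sundays after the first → 8.

8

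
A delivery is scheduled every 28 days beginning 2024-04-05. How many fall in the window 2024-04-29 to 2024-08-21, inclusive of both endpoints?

Occurrences land 28·i days after 2024-04-05 for i = 0, 1, 2, …
2024-04-29 is 24 days after the start; 24 ÷ 28 = 0 remainder 24; since the remainder is 24, round up to i = 1. First occurrence in the window: #2 on 2024-05-03 (1×28 = 28 days in).
2024-08-21 is 138 days after the start; 138 ÷ 28 = 4 remainder 26. Last occurrence in the window: #5 on 2024-07-26.
Occurrences #2 through #5: 4 in total.

4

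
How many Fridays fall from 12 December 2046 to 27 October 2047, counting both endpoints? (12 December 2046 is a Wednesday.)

46

12 December 2046 is a Wednesday; the first Friday on or after it is 14 December 2046 (2 days later).
From 14 December 2046 to 27 October 2047: 17 + 31 + 28 + 31 + 30 + 31 + 30 + 31 + 31 + 30 + 27 = 317 days (rest of December, January, February, March, April, May, June, July, August, September, October).
317 ÷ 7 = 45 full weeks with remainder 2, so 45 more Fridays after the first → 46.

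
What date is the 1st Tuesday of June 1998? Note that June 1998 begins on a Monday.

June 1998 begins on a Monday, so the first Tuesday is June 2 (1 day later).

June 2, 1998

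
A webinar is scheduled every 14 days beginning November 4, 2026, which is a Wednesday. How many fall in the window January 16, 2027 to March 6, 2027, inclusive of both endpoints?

Occurrences land 14·i days after November 4, 2026 for i = 0, 1, 2, …
January 16, 2027 is 73 days after the start; 73 ÷ 14 = 5 remainder 3; since the remainder is 3, round up to i = 6. First occurrence in the window: #7 on January 27, 2027 (6×14 = 84 days in).
March 6, 2027 is 122 days after the start; 122 ÷ 14 = 8 remainder 10. Last occurrence in the window: #9 on February 24, 2027.
Occurrences #7 through #9: 3 in total.

3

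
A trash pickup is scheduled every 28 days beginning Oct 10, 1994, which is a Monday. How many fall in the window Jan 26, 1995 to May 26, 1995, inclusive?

5

Occurrences land 28·i days after Oct 10, 1994 for i = 0, 1, 2, …
Jan 26, 1995 is 108 days after the start; 108 ÷ 28 = 3 remainder 24; since the remainder is 24, round up to i = 4. First occurrence in the window: #5 on Jan 30, 1995 (4×28 = 112 days in).
May 26, 1995 is 228 days after the start; 228 ÷ 28 = 8 remainder 4. Last occurrence in the window: #9 on May 22, 1995.
Occurrences #5 through #9: 5 in total.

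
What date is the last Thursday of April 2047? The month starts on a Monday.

2047-04-25

April 2047 begins on a Monday, so the first Thursday is April 4 (3 days later).
April 2047 has 30 days. Adding weeks: 4, 11, 18, 25 — the last one ≤ 30 is the 25th.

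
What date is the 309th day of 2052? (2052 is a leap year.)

November 4, 2052

January has 31 days (309 − 31 = 278 remain).
February has 29 days (278 − 29 = 249 remain).
March has 31 days (249 − 31 = 218 remain).
April has 30 days (218 − 30 = 188 remain).
May has 31 days (188 − 31 = 157 remain).
June has 30 days (157 − 30 = 127 remain).
July has 31 days (127 − 31 = 96 remain).
August has 31 days (96 − 31 = 65 remain).
September has 30 days (65 − 30 = 35 remain).
October has 31 days (35 − 31 = 4 remain).
4 into November → November 4.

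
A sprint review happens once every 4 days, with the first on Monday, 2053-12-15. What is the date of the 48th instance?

2054-06-21

The 48th occurrence is 47 intervals after the first: 47 × 4 = 188 days after 2053-12-15.
December has 31 days — 16 days to the end of December leaves 172.
January has 31 days (141 left).
February has 28 days (113 left).
March has 31 days (82 left).
April has 30 days (52 left).
May has 31 days (21 left).
21 days into June → 2054-06-21.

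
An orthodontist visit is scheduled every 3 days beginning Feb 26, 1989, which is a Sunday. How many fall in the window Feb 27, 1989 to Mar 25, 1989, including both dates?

Occurrences land 3·i days after Feb 26, 1989 for i = 0, 1, 2, …
Feb 27, 1989 is 1 day after the start; 1 ÷ 3 = 0 remainder 1; since the remainder is 1, round up to i = 1. First occurrence in the window: #2 on Mar 1, 1989 (1×3 = 3 days in).
Mar 25, 1989 is 27 days after the start; 27 ÷ 3 = 9 remainder 0. Last occurrence in the window: #10 on Mar 25, 1989.
Occurrences #2 through #10: 9 in total.

9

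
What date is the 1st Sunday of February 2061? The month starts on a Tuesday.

February 2061 begins on a Tuesday, so the first Sunday is February 6 (5 days later).

6 February 2061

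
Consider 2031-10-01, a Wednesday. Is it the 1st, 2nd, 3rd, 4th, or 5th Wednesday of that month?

1st

Day 1 falls in week ⌈1/7⌉ of the month.
Days 1–7 hold the 1st Wednesday, 8–14 the 2nd, 15–21 the 3rd, 22–28 the 4th, 29–31 the 5th.
1 is in the range for the 1st.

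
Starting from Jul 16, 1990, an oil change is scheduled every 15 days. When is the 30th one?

The 30th occurrence is 29 intervals after the first: 29 × 15 = 435 days after Jul 16, 1990.
Jul has 31 days — 15 days to the end of Jul leaves 420.
From end of Jul to end of 1990 is 153 days (267 left).
Jan has 31 days (236 left).
Feb has 28 days (208 left).
Mar has 31 days (177 left).
Apr has 30 days (147 left).
May has 31 days (116 left).
Jun has 30 days (86 left).
Jul has 31 days (55 left).
Aug has 31 days (24 left).
24 days into Sep → Sep 24, 1991.

Sep 24, 1991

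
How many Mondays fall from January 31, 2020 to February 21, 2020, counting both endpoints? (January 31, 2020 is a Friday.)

3

January 31, 2020 is a Friday; the first Monday on or after it is February 3, 2020 (3 days later).
From February 3, 2020 to February 21, 2020 is 21 − 3 = 18 days.
18 ÷ 7 = 2 full weeks with remainder 4, so 2 more Mondays after the first → 3.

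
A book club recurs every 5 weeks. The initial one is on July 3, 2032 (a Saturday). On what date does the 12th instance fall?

The 12th occurrence is 11 intervals after the first: 11 × 35 = 385 days after July 3, 2032.
July has 31 days — 28 days to the end of July leaves 357.
August has 31 days (326 left).
September has 30 days (296 left).
October has 31 days (265 left).
November has 30 days (235 left).
December has 31 days (204 left).
January has 31 days (173 left).
February has 28 days (145 left).
March has 31 days (114 left).
April has 30 days (84 left).
May has 31 days (53 left).
June has 30 days (23 left).
23 days into July → July 23, 2033.

July 23, 2033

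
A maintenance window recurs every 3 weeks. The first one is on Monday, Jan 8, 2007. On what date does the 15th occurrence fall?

Oct 29, 2007

The 15th occurrence is 14 intervals after the first: 14 × 21 = 294 days after Jan 8, 2007.
Jan has 31 days — 23 days to the end of Jan leaves 271.
Feb has 28 days (243 left).
Mar has 31 days (212 left).
Apr has 30 days (182 left).
May has 31 days (151 left).
Jun has 30 days (121 left).
Jul has 31 days (90 left).
Aug has 31 days (59 left).
Sep has 30 days (29 left).
29 days into Oct → Oct 29, 2007.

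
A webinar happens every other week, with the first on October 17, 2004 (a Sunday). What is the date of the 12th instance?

March 20, 2005

The 12th occurrence is 11 intervals after the first: 11 × 14 = 154 days after October 17, 2004.
October has 31 days — 14 days to the end of October leaves 140.
November has 30 days (110 left).
December has 31 days (79 left).
January has 31 days (48 left).
February has 28 days (20 left).
20 days into March → March 20, 2005.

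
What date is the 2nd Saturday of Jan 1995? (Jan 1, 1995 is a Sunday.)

Jan 14, 1995

Jan 1995 begins on a Sunday, so the first Saturday is Jan 7 (6 days later).
The 2nd Saturday is 1 weeks later: 7 + 7 = 14.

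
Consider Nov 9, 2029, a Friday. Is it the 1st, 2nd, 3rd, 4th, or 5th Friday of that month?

Day 9 falls in week ⌈9/7⌉ of the month.
Days 1–7 hold the 1st Friday, 8–14 the 2nd, 15–21 the 3rd, 22–28 the 4th, 29–31 the 5th.
9 is in the range for the 2nd.

2nd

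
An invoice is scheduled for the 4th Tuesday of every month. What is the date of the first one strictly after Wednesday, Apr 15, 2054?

Apr 2054 starts on a Wednesday; its first Tuesday is the 7th, so the 4th Tuesday is the 28th — Apr 28, 2054.
Apr 28, 2054 is after Apr 15, 2054, so that is the next one.

Apr 28, 2054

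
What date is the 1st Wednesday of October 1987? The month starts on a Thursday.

October 1987 begins on a Thursday, so the first Wednesday is October 7 (6 days later).

7 October 1987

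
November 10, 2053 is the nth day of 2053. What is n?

314

Days in months before November: 31 + 28 + 31 + 30 + 31 + 30 + 31 + 31 + 30 + 31 = 304.
Plus 10 days into November → day 314.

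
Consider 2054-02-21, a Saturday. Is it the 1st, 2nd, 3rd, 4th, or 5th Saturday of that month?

3rd

Day 21 falls in week ⌈21/7⌉ of the month.
Days 1–7 hold the 1st Saturday, 8–14 the 2nd, 15–21 the 3rd, 22–28 the 4th, 29–31 the 5th.
21 is in the range for the 3rd.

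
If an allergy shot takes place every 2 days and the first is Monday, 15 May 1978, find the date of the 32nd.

16 July 1978

The 32nd occurrence is 31 intervals after the first: 31 × 2 = 62 days after 15 May 1978.
May has 31 days — 16 days to the end of May leaves 46.
June has 30 days (16 left).
16 days into July → 16 July 1978.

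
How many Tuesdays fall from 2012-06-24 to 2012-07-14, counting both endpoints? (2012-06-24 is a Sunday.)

3

2012-06-24 is a Sunday; the first Tuesday on or after it is 2012-06-26 (2 days later).
From 2012-06-26 to 2012-07-14: 4 + 14 = 18 days (rest of June, July).
18 ÷ 7 = 2 full weeks with remainder 4, so 2 more Tuesdays after the first → 3.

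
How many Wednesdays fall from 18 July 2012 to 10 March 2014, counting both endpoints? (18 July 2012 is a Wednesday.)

18 July 2012 is a Wednesday; the first Wednesday on or after it is 18 July 2012.
From 18 July 2012 to 10 March 2014: 166 + 365 + 69 = 600 days (rest of 2012, 2013, to 10 March 2014 in 2014).
600 ÷ 7 = 85 full weeks with remainder 5, so 85 more Wednesdays after the first → 86.

86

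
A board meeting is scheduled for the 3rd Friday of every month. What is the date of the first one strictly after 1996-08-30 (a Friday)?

August 1996 starts on a Thursday; its first Friday is the 2nd, so the 3rd Friday is the 16th — 1996-08-16.
That is not after 1996-08-30, so look at September 1996.
September 1996 starts on a Sunday; its first Friday is the 6th, so the 3rd Friday is the 20th — 1996-09-20.

1996-09-20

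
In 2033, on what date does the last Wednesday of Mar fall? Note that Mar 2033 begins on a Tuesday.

Mar 30, 2033

Mar 2033 begins on a Tuesday, so the first Wednesday is Mar 2 (1 day later).
Mar 2033 has 31 days. Adding weeks: 2, 9, 16, 23, 30 — the last one ≤ 31 is the 30th.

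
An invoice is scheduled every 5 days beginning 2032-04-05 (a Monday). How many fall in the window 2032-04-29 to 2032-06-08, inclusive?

8

Occurrences land 5·i days after 2032-04-05 for i = 0, 1, 2, …
2032-04-29 is 24 days after the start; 24 ÷ 5 = 4 remainder 4; since the remainder is 4, round up to i = 5. First occurrence in the window: #6 on 2032-04-30 (5×5 = 25 days in).
2032-06-08 is 64 days after the start; 64 ÷ 5 = 12 remainder 4. Last occurrence in the window: #13 on 2032-06-04.
Occurrences #6 through #13: 8 in total.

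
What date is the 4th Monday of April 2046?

April 23, 2046

The first Monday of April 2046 is April 2.
The 4th Monday is 3 weeks later: 2 + 21 = 23.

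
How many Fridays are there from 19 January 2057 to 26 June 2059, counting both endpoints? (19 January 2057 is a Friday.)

19 January 2057 is a Friday; the first Friday on or after it is 19 January 2057.
From 19 January 2057 to 26 June 2059: 346 + 365 + 177 = 888 days (rest of 2057, 2058, to 26 June 2059 in 2059).
888 ÷ 7 = 126 full weeks with remainder 6, so 126 more Fridays after the first → 127.

127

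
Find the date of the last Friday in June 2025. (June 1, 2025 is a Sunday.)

27 June 2025

June 2025 begins on a Sunday, so the first Friday is June 6 (5 days later).
June 2025 has 30 days. Adding weeks: 6, 13, 20, 27 — the last one ≤ 30 is the 27th.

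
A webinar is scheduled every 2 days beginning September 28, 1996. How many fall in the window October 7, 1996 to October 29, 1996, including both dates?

11

Occurrences land 2·i days after September 28, 1996 for i = 0, 1, 2, …
October 7, 1996 is 9 days after the start; 9 ÷ 2 = 4 remainder 1; since the remainder is 1, round up to i = 5. First occurrence in the window: #6 on October 8, 1996 (5×2 = 10 days in).
October 29, 1996 is 31 days after the start; 31 ÷ 2 = 15 remainder 1. Last occurrence in the window: #16 on October 28, 1996.
Occurrences #6 through #16: 11 in total.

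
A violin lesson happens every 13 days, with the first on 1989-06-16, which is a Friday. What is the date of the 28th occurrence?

The 28th occurrence is 27 intervals after the first: 27 × 13 = 351 days after 1989-06-16.
June has 30 days — 14 days to the end of June leaves 337.
July has 31 days (306 left).
August has 31 days (275 left).
September has 30 days (245 left).
October has 31 days (214 left).
November has 30 days (184 left).
December has 31 days (153 left).
January has 31 days (122 left).
February has 28 days (94 left).
March has 31 days (63 left).
April has 30 days (33 left).
May has 31 days (2 left).
2 days into June → 1990-06-02.

1990-06-02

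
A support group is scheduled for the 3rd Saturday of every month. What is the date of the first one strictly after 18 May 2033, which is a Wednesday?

21 May 2033

May 2033 starts on a Sunday; its first Saturday is the 7th, so the 3rd Saturday is the 21st — 21 May 2033.
21 May 2033 is after 18 May 2033, so that is the next one.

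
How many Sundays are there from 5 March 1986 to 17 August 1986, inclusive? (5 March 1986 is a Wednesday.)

24

5 March 1986 is a Wednesday; the first Sunday on or after it is 9 March 1986 (4 days later).
From 9 March 1986 to 17 August 1986: 22 + 30 + 31 + 30 + 31 + 17 = 161 days (rest of March, April, May, June, July, August).
161 ÷ 7 = 23 full weeks with remainder 0, so 23 more Sundays after the first → 24.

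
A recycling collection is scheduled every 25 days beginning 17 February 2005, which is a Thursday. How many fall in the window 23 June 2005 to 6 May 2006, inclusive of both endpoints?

12

Occurrences land 25·i days after 17 February 2005 for i = 0, 1, 2, …
23 June 2005 is 126 days after the start; 126 ÷ 25 = 5 remainder 1; since the remainder is 1, round up to i = 6. First occurrence in the window: #7 on 17 July 2005 (6×25 = 150 days in).
6 May 2006 is 443 days after the start; 443 ÷ 25 = 17 remainder 18. Last occurrence in the window: #18 on 18 April 2006.
Occurrences #7 through #18: 12 in total.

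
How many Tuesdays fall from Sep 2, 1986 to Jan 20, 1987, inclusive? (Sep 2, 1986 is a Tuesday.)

Sep 2, 1986 is a Tuesday; the first Tuesday on or after it is Sep 2, 1986.
From Sep 2, 1986 to Jan 20, 1987: 28 + 31 + 30 + 31 + 20 = 140 days (rest of Sep, Oct, Nov, Dec, Jan).
140 ÷ 7 = 20 full weeks with remainder 0, so 20 more Tuesdays after the first → 21.

21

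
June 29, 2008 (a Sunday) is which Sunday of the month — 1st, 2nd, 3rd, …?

Day 29 falls in week ⌈29/7⌉ of the month.
Days 1–7 hold the 1st Sunday, 8–14 the 2nd, 15–21 the 3rd, 22–28 the 4th, 29–31 the 5th.
29 is in the range for the 5th.

5th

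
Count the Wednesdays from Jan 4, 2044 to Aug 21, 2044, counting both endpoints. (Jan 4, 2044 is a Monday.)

Jan 4, 2044 is a Monday; the first Wednesday on or after it is Jan 6, 2044 (2 days later).
From Jan 6, 2044 to Aug 21, 2044: 25 + 29 + 31 + 30 + 31 + 30 + 31 + 21 = 228 days (rest of Jan, Feb, Mar, Apr, May, Jun, Jul, Aug).
228 ÷ 7 = 32 full weeks with remainder 4, so 32 more Wednesdays after the first → 33.

33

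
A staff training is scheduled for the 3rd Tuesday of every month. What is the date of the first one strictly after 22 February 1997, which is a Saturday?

18 March 1997

February 1997 starts on a Saturday; its first Tuesday is the 4th, so the 3rd Tuesday is the 18th — 18 February 1997.
That is not after 22 February 1997, so look at March 1997.
March 1997 starts on a Saturday; its first Tuesday is the 4th, so the 3rd Tuesday is the 18th — 18 March 1997.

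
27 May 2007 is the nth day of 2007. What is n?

147

Days in months before May: 31 + 28 + 31 + 30 = 120.
Plus 27 days into May → day 147.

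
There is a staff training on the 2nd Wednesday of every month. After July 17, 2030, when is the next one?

August 14, 2030

July 2030 starts on a Monday; its first Wednesday is the 3rd, so the 2nd Wednesday is the 10th — July 10, 2030.
That is not after July 17, 2030, so look at August 2030.
August 2030 starts on a Thursday; its first Wednesday is the 7th, so the 2nd Wednesday is the 14th — August 14, 2030.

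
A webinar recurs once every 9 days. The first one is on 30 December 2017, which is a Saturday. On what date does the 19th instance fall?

The 19th occurrence is 18 intervals after the first: 18 × 9 = 162 days after 30 December 2017.
December has 31 days — 1 day to the end of December leaves 161.
January has 31 days (130 left).
February has 28 days (102 left).
March has 31 days (71 left).
April has 30 days (41 left).
May has 31 days (10 left).
10 days into June → 10 June 2018.

10 June 2018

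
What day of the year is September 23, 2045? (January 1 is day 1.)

Days in months before September: 31 + 28 + 31 + 30 + 31 + 30 + 31 + 31 = 243.
Plus 23 days into September → day 266.

266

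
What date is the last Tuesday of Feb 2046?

Feb 2046 begins on a Thursday, so the first Tuesday is Feb 6 (5 days later).
Feb 2046 has 28 days. Adding weeks: 6, 13, 20, 27 — the last one ≤ 28 is the 27th.

Feb 27, 2046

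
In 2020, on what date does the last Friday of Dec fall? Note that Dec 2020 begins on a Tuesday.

Dec 2020 begins on a Tuesday, so the first Friday is Dec 4 (3 days later).
Dec 2020 has 31 days. Adding weeks: 4, 11, 18, 25 — the last one ≤ 31 is the 25th.

Dec 25, 2020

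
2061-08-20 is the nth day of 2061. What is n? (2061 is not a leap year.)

Days in months before August: 31 + 28 + 31 + 30 + 31 + 30 + 31 = 212.
Plus 20 days into August → day 232.

232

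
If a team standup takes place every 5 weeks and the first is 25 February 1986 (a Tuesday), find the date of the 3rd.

The 3rd occurrence is 2 intervals after the first: 2 × 35 = 70 days after 25 February 1986.
February has 28 days — 3 days to the end of February leaves 67.
March has 31 days (36 left).
April has 30 days (6 left).
6 days into May → 6 May 1986.

6 May 1986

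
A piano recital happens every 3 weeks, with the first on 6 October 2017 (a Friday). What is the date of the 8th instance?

2 March 2018

The 8th occurrence is 7 intervals after the first: 7 × 21 = 147 days after 6 October 2017.
October has 31 days — 25 days to the end of October leaves 122.
November has 30 days (92 left).
December has 31 days (61 left).
January has 31 days (30 left).
February has 28 days (2 left).
2 days into March → 2 March 2018.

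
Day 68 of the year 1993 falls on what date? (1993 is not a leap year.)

March 9, 1993

January has 31 days (68 − 31 = 37 remain).
February has 28 days (37 − 28 = 9 remain).
9 into March → March 9.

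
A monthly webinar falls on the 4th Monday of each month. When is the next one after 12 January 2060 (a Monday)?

26 January 2060

January 2060 starts on a Thursday; its first Monday is the 5th, so the 4th Monday is the 26th — 26 January 2060.
26 January 2060 is after 12 January 2060, so that is the next one.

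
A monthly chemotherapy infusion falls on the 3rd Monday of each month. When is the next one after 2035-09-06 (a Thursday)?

September 2035 starts on a Saturday; its first Monday is the 3rd, so the 3rd Monday is the 17th — 2035-09-17.
2035-09-17 is after 2035-09-06, so that is the next one.

2035-09-17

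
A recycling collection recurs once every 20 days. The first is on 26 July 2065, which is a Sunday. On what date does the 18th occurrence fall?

1 July 2066

The 18th occurrence is 17 intervals after the first: 17 × 20 = 340 days after 26 July 2065.
July has 31 days — 5 days to the end of July leaves 335.
August has 31 days (304 left).
September has 30 days (274 left).
October has 31 days (243 left).
November has 30 days (213 left).
December has 31 days (182 left).
January has 31 days (151 left).
February has 28 days (123 left).
March has 31 days (92 left).
April has 30 days (62 left).
May has 31 days (31 left).
June has 30 days (1 left).
1 day into July → 1 July 2066.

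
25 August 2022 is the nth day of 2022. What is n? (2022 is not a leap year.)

237

Days in months before August: 31 + 28 + 31 + 30 + 31 + 30 + 31 = 212.
Plus 25 days into August → day 237.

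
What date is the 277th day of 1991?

Oct 4, 1991

Jan has 31 days (277 − 31 = 246 remain).
Feb has 28 days (246 − 28 = 218 remain).
Mar has 31 days (218 − 31 = 187 remain).
Apr has 30 days (187 − 30 = 157 remain).
May has 31 days (157 − 31 = 126 remain).
Jun has 30 days (126 − 30 = 96 remain).
Jul has 31 days (96 − 31 = 65 remain).
Aug has 31 days (65 − 31 = 34 remain).
Sep has 30 days (34 − 30 = 4 remain).
4 into Oct → Oct 4.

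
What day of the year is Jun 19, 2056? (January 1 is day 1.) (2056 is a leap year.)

171

Days in months before Jun: 31 + 29 + 31 + 30 + 31 = 152.
Plus 19 days into Jun → day 171.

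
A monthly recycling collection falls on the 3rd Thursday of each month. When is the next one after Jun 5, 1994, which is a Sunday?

Jun 16, 1994

Jun 1994 starts on a Wednesday; its first Thursday is the 2nd, so the 3rd Thursday is the 16th — Jun 16, 1994.
Jun 16, 1994 is after Jun 5, 1994, so that is the next one.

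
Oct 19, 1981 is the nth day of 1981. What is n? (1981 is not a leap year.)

292

Days in months before Oct: 31 + 28 + 31 + 30 + 31 + 30 + 31 + 31 + 30 = 273.
Plus 19 days into Oct → day 292.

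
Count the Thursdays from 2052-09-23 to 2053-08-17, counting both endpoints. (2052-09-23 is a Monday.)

47

2052-09-23 is a Monday; the first Thursday on or after it is 2052-09-26 (3 days later).
From 2052-09-26 to 2053-08-17: 96 + 229 = 325 days (rest of 2052, to 2053-08-17 in 2053).
325 ÷ 7 = 46 full weeks with remainder 3, so 46 more Thursdays after the first → 47.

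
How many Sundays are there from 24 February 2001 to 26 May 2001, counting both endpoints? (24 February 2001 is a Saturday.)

24 February 2001 is a Saturday; the first Sunday on or after it is 25 February 2001 (1 day later).
From 25 February 2001 to 26 May 2001: 3 + 31 + 30 + 26 = 90 days (rest of February, March, April, May).
90 ÷ 7 = 12 full weeks with remainder 6, so 12 more Sundays after the first → 13.

13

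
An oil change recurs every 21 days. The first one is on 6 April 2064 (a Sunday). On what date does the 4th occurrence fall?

8 June 2064

The 4th occurrence is 3 intervals after the first: 3 × 21 = 63 days after 6 April 2064.
April has 30 days — 24 days to the end of April leaves 39.
May has 31 days (8 left).
8 days into June → 8 June 2064.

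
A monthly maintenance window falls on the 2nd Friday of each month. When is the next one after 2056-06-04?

2056-06-09

June 2056 starts on a Thursday; its first Friday is the 2nd, so the 2nd Friday is the 9th — 2056-06-09.
2056-06-09 is after 2056-06-04, so that is the next one.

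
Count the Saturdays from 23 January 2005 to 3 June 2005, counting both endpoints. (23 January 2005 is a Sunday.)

18

23 January 2005 is a Sunday; the first Saturday on or after it is 29 January 2005 (6 days later).
From 29 January 2005 to 3 June 2005: 2 + 28 + 31 + 30 + 31 + 3 = 125 days (rest of January, February, March, April, May, June).
125 ÷ 7 = 17 full weeks with remainder 6, so 17 more Saturdays after the first → 18.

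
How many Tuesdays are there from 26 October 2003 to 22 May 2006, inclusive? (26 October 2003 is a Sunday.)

134

26 October 2003 is a Sunday; the first Tuesday on or after it is 28 October 2003 (2 days later).
From 28 October 2003 to 22 May 2006: 64 + 366 + 365 + 142 = 937 days (rest of 2003, 2004, 2005, to 22 May 2006 in 2006).
937 ÷ 7 = 133 full weeks with remainder 6, so 133 more Tuesdays after the first → 134.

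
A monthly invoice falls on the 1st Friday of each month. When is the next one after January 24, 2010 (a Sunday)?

February 5, 2010

January 2010 starts on a Friday, so its 1st Friday is January 1, 2010.
That is not after January 24, 2010, so look at February 2010.
February 2010 starts on a Monday, so its 1st Friday is February 5, 2010 (4 days in).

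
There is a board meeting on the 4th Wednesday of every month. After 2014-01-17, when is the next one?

January 2014 starts on a Wednesday; its first Wednesday is the 1st, so the 4th Wednesday is the 22nd — 2014-01-22.
2014-01-22 is after 2014-01-17, so that is the next one.

2014-01-22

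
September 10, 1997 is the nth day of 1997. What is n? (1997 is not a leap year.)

Days in months before September: 31 + 28 + 31 + 30 + 31 + 30 + 31 + 31 = 243.
Plus 10 days into September → day 253.

253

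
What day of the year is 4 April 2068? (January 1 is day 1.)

Days in months before April: 31 + 29 + 31 = 91.
Plus 4 days into April → day 95.

95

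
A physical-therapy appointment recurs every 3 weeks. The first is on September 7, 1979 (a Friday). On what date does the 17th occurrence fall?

The 17th occurrence is 16 intervals after the first: 16 × 21 = 336 days after September 7, 1979.
September has 30 days — 23 days to the end of September leaves 313.
October has 31 days (282 left).
November has 30 days (252 left).
December has 31 days (221 left).
January has 31 days (190 left).
February has 29 days (161 left).
March has 31 days (130 left).
April has 30 days (100 left).
May has 31 days (69 left).
June has 30 days (39 left).
July has 31 days (8 left).
8 days into August → August 8, 1980.

August 8, 1980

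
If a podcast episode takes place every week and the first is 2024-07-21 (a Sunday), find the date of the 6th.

2024-08-25

The 6th occurrence is 5 intervals after the first: 5 × 7 = 35 days after 2024-07-21.
July has 31 days — 10 days to the end of July leaves 25.
25 days into August → 2024-08-25.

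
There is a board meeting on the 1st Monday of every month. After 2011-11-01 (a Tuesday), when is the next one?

November 2011 starts on a Tuesday, so its 1st Monday is 2011-11-07 (6 days in).
2011-11-07 is after 2011-11-01, so that is the next one.

2011-11-07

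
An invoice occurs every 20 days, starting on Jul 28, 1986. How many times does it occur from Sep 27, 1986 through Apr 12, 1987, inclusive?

9

Occurrences land 20·i days after Jul 28, 1986 for i = 0, 1, 2, …
Sep 27, 1986 is 61 days after the start; 61 ÷ 20 = 3 remainder 1; since the remainder is 1, round up to i = 4. First occurrence in the window: #5 on Oct 16, 1986 (4×20 = 80 days in).
Apr 12, 1987 is 258 days after the start; 258 ÷ 20 = 12 remainder 18. Last occurrence in the window: #13 on Mar 25, 1987.
Occurrences #5 through #13: 9 in total.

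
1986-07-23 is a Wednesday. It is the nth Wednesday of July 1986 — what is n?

4th

Day 23 falls in week ⌈23/7⌉ of the month.
Days 1–7 hold the 1st Wednesday, 8–14 the 2nd, 15–21 the 3rd, 22–28 the 4th, 29–31 the 5th.
23 is in the range for the 4th.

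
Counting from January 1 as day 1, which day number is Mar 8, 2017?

Days in months before Mar: 31 + 28 = 59.
Plus 8 days into Mar → day 67.

67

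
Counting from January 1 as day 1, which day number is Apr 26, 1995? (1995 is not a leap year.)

116

Days in months before Apr: 31 + 28 + 31 = 90.
Plus 26 days into Apr → day 116.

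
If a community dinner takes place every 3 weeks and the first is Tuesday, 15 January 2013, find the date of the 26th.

24 June 2014

The 26th occurrence is 25 intervals after the first: 25 × 21 = 525 days after 15 January 2013.
January has 31 days — 16 days to the end of January leaves 509.
From end of January to end of 2013 is 334 days (175 left).
January has 31 days (144 left).
February has 28 days (116 left).
March has 31 days (85 left).
April has 30 days (55 left).
May has 31 days (24 left).
24 days into June → 24 June 2014.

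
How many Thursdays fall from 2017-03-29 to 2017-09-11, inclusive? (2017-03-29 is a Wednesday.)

24

2017-03-29 is a Wednesday; the first Thursday on or after it is 2017-03-30 (1 day later).
From 2017-03-30 to 2017-09-11: 1 + 30 + 31 + 30 + 31 + 31 + 11 = 165 days (rest of March, April, May, June, July, August, September).
165 ÷ 7 = 23 full weeks with remainder 4, so 23 more Thursdays after the first → 24.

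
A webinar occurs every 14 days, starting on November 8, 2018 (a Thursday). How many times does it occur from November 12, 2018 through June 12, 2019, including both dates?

15

Occurrences land 14·i days after November 8, 2018 for i = 0, 1, 2, …
November 12, 2018 is 4 days after the start; 4 ÷ 14 = 0 remainder 4; since the remainder is 4, round up to i = 1. First occurrence in the window: #2 on November 22, 2018 (1×14 = 14 days in).
June 12, 2019 is 216 days after the start; 216 ÷ 14 = 15 remainder 6. Last occurrence in the window: #16 on June 6, 2019.
Occurrences #2 through #16: 15 in total.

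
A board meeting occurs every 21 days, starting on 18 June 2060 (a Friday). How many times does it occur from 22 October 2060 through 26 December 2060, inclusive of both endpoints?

4

Occurrences land 21·i days after 18 June 2060 for i = 0, 1, 2, …
22 October 2060 is 126 days after the start; 126 ÷ 21 = 6 remainder 0. First occurrence in the window: #7 on 22 October 2060 (6×21 = 126 days in).
26 December 2060 is 191 days after the start; 191 ÷ 21 = 9 remainder 2. Last occurrence in the window: #10 on 24 December 2060.
Occurrences #7 through #10: 4 in total.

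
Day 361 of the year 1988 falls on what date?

January has 31 days (361 − 31 = 330 remain).
February has 29 days (330 − 29 = 301 remain).
March has 31 days (301 − 31 = 270 remain).
April has 30 days (270 − 30 = 240 remain).
May has 31 days (240 − 31 = 209 remain).
June has 30 days (209 − 30 = 179 remain).
July has 31 days (179 − 31 = 148 remain).
August has 31 days (148 − 31 = 117 remain).
September has 30 days (117 − 30 = 87 remain).
October has 31 days (87 − 31 = 56 remain).
November has 30 days (56 − 30 = 26 remain).
26 into December → December 26.

1988-12-26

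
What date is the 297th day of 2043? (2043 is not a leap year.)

Oct 24, 2043

Jan has 31 days (297 − 31 = 266 remain).
Feb has 28 days (266 − 28 = 238 remain).
Mar has 31 days (238 − 31 = 207 remain).
Apr has 30 days (207 − 30 = 177 remain).
May has 31 days (177 − 31 = 146 remain).
Jun has 30 days (146 − 30 = 116 remain).
Jul has 31 days (116 − 31 = 85 remain).
Aug has 31 days (85 − 31 = 54 remain).
Sep has 30 days (54 − 30 = 24 remain).
24 into Oct → Oct 24.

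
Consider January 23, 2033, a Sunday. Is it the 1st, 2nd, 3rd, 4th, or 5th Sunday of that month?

Day 23 falls in week ⌈23/7⌉ of the month.
Days 1–7 hold the 1st Sunday, 8–14 the 2nd, 15–21 the 3rd, 22–28 the 4th, 29–31 the 5th.
23 is in the range for the 4th.

4th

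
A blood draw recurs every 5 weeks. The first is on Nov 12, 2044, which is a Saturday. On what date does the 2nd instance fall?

Dec 17, 2044

The 2nd occurrence is 1 interval after the first: 1 × 35 = 35 days after Nov 12, 2044.
Nov has 30 days — 18 days to the end of Nov leaves 17.
17 days into Dec → Dec 17, 2044.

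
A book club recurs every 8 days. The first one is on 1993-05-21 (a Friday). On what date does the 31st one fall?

1994-01-16

The 31st occurrence is 30 intervals after the first: 30 × 8 = 240 days after 1993-05-21.
May has 31 days — 10 days to the end of May leaves 230.
June has 30 days (200 left).
July has 31 days (169 left).
August has 31 days (138 left).
September has 30 days (108 left).
October has 31 days (77 left).
November has 30 days (47 left).
December has 31 days (16 left).
16 days into January → 1994-01-16.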